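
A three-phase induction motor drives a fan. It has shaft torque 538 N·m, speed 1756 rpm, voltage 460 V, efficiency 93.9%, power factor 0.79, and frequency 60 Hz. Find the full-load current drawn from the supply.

167 A

ω = 2π×1756/60 = 183.9 rad/s; P_out = τω = 538 × 183.9 = 98938 W
P_in = P_out / η = 98938 / 0.939 = 105365 W
I_L = P_in / (√3·V_L·cosφ) = 105365 / (1.732 × 460 × 0.79) = 167 A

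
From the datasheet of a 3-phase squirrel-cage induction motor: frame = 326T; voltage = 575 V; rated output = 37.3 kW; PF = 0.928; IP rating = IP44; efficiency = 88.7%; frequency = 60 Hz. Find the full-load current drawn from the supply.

45.5 A

P_out = 37.3 kW = 37300 W
P_in = P_out / η = 37300 / 0.887 = 42052 W
I_L = P_in / (√3·V_L·cosφ) = 42052 / (1.732 × 575 × 0.928) = 45.5 A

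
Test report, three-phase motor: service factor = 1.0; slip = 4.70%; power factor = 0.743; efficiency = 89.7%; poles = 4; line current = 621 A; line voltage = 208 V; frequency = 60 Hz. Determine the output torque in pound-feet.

P_in = √3·V·I·cosφ = 1.732 × 208 × 621 × 0.743 = 166223 W
P_out = η·P_in = 0.897 × 166223 = 149102 W
n_s = 120×60/4 = 1800 rpm; n = 1800×(1−0.047) = 1715 rpm
ω = 2π×1715/60 = 179.6 rad/s
τ = P_out/ω = 149102/179.6 = 830.2 N·m
In lb·ft: 830.2/1.356 = 612 lb·ft

612 lb·ft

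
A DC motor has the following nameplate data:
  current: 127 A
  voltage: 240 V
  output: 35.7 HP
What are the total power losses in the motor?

3.85 kW

P_in = V·I = 240×127 = 30480 W
P_out = 35.7×746 = 26632 W
Losses = P_in − P_out = 30480 − 26632 = 3848 W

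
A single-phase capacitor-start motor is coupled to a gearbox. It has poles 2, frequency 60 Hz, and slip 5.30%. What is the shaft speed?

3409 rpm

n_s = 120f/p = 120×60/2 = 3600 rpm
n = n_s(1 − s) = 3600 × (1 − 0.053) = 3409 rpm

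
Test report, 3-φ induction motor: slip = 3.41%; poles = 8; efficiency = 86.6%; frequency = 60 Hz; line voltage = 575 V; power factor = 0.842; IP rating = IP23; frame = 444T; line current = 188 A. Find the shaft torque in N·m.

P_in = √3·V·I·cosφ = 1.732 × 575 × 188 × 0.842 = 157647 W
P_out = η·P_in = 0.866 × 157647 = 136522 W
n_s = 120×60/8 = 900 rpm; n = 900×(1−0.0341) = 869 rpm
ω = 2π×869/60 = 91 rad/s
τ = P_out/ω = 136522/91 = 1500 N·m

1500 N·m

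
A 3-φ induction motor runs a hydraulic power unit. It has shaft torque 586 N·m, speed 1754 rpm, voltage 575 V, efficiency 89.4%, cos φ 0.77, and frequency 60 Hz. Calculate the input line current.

ω = 2π×1754/60 = 183.7 rad/s; P_out = τω = 586 × 183.7 = 107648 W
P_in = P_out / η = 107648 / 0.894 = 120412 W
I_L = P_in / (√3·V_L·cosφ) = 120412 / (1.732 × 575 × 0.77) = 157 A

157 A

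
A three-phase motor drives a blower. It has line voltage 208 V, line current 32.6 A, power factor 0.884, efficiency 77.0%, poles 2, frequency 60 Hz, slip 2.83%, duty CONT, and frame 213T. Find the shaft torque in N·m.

21.8 N·m

P_in = √3·V·I·cosφ = 1.732 × 208 × 32.6 × 0.884 = 10382 W
P_out = η·P_in = 0.77 × 10382 = 7994 W
n_s = 120×60/2 = 3600 rpm; n = 3600×(1−0.0283) = 3498 rpm
ω = 2π×3498/60 = 366.3 rad/s
τ = P_out/ω = 7994/366.3 = 21.8 N·m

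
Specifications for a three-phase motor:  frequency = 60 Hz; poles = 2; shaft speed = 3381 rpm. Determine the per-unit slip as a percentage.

6.08 %

n_s = 120f/p = 120×60/2 = 3600 rpm
s = (n_s − n)/n_s = (3600 − 3381)/3600 = 0.0608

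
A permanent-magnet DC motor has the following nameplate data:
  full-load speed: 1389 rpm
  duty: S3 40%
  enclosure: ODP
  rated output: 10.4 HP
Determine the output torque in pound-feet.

39.3 lb·ft

P_out = 10.4 × 746 = 7758 W
ω = 2π × 1389/60 = 145.5 rad/s
τ = P_out/ω = 7758/145.5 = 53.32 N·m
In lb·ft: 53.32/1.356 = 39.3 lb·ft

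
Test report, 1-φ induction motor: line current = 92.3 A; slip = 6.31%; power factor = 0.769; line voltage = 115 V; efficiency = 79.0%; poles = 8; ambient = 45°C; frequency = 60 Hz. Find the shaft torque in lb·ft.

P_in = V·I·cosφ = 115 × 92.3 × 0.769 = 8163 W
P_out = η·P_in = 0.79 × 8163 = 6449 W
n_s = 120×60/8 = 900 rpm; n = 900×(1−0.0631) = 843 rpm
ω = 2π×843/60 = 88.28 rad/s
τ = P_out/ω = 6449/88.28 = 73.05 N·m
In lb·ft: 73.05/1.356 = 53.9 lb·ft

53.9 lb·ft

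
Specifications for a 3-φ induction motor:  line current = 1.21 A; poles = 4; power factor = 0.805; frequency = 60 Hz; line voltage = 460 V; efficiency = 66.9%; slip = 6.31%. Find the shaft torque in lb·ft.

P_in = √3·V·I·cosφ = 1.732 × 460 × 1.21 × 0.805 = 776 W
P_out = η·P_in = 0.669 × 776 = 519 W
n_s = 120×60/4 = 1800 rpm; n = 1800×(1−0.0631) = 1686 rpm
ω = 2π×1686/60 = 176.6 rad/s
τ = P_out/ω = 519/176.6 = 2.939 N·m
In lb·ft: 2.939/1.356 = 2.17 lb·ft

2.17 lb·ft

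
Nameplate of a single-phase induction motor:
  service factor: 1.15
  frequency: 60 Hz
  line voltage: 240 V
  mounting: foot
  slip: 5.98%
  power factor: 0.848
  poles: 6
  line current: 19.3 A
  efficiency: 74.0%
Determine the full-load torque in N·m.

24.6 N·m

P_in = V·I·cosφ = 240 × 19.3 × 0.848 = 3928 W
P_out = η·P_in = 0.74 × 3928 = 2907 W
n_s = 120×60/6 = 1200 rpm; n = 1200×(1−0.0598) = 1128 rpm
ω = 2π×1128/60 = 118.1 rad/s
τ = P_out/ω = 2907/118.1 = 24.6 N·m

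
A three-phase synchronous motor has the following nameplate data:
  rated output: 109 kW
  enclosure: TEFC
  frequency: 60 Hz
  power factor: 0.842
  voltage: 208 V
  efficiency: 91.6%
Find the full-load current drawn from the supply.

P_out = 109 kW = 109000 W
P_in = P_out / η = 109000 / 0.916 = 118996 W
I_L = P_in / (√3·V_L·cosφ) = 118996 / (1.732 × 208 × 0.842) = 392 A

392 A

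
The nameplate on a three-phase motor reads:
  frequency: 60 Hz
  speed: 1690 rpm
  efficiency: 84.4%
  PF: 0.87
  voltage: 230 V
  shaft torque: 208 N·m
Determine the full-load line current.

126 A

ω = 2π×1690/60 = 177 rad/s; P_out = τω = 208 × 177 = 36816 W
P_in = P_out / η = 36816 / 0.844 = 43621 W
I_L = P_in / (√3·V_L·cosφ) = 43621 / (1.732 × 230 × 0.87) = 126 A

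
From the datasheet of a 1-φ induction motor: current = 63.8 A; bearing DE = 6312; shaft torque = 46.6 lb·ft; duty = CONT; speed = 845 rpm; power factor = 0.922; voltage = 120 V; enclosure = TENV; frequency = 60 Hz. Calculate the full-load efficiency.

79.2 %

τ = 46.6 lb·ft × 1.356 = 63.19 N·m
ω = 2π × 845/60 = 88.49 rad/s; P_out = τω = 63.19 × 88.49 = 5592 W
P_in = V·I·cosφ = 120 × 63.8 × 0.922 = 7059 W
η = P_out / P_in = 5592 / 7059 = 0.792 = 79.2%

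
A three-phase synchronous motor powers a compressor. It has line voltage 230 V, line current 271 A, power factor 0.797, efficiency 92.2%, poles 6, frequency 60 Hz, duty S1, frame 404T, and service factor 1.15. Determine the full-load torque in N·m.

P_in = √3·V·I·cosφ = 1.732 × 230 × 271 × 0.797 = 86041 W
P_out = η·P_in = 0.922 × 86041 = 79330 W
n = n_s = 120×60/6 = 1200 rpm (synchronous)
ω = 2π×1200/60 = 125.7 rad/s
τ = P_out/ω = 79330/125.7 = 631 N·m

631 N·m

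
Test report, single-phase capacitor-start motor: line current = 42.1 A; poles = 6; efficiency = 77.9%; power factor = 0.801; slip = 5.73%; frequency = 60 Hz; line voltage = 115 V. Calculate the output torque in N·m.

25.5 N·m

P_in = V·I·cosφ = 115 × 42.1 × 0.801 = 3878 W
P_out = η·P_in = 0.779 × 3878 = 3021 W
n_s = 120×60/6 = 1200 rpm; n = 1200×(1−0.0573) = 1131 rpm
ω = 2π×1131/60 = 118.4 rad/s
τ = P_out/ω = 3021/118.4 = 25.5 N·m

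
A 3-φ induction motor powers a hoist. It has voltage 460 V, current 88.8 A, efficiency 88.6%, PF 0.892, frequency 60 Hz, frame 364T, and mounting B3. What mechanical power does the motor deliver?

55.9 kW

P_in = √3·V·I·cosφ = 1.732 × 460 × 88.8 × 0.892 = 63108 W
P_out = η·P_in = 0.886 × 63108 = 55914 W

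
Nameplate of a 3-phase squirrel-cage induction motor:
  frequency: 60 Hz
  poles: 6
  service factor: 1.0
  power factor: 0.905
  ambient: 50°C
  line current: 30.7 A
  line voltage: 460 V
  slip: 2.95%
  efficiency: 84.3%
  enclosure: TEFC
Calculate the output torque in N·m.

P_in = √3·V·I·cosφ = 1.732 × 460 × 30.7 × 0.905 = 22136 W
P_out = η·P_in = 0.843 × 22136 = 18661 W
n_s = 120×60/6 = 1200 rpm; n = 1200×(1−0.0295) = 1165 rpm
ω = 2π×1165/60 = 122 rad/s
τ = P_out/ω = 18661/122 = 153 N·m

153 N·m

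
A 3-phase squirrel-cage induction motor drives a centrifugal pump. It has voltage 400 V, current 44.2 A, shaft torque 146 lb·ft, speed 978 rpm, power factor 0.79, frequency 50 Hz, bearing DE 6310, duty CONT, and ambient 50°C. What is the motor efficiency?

83.8 %

τ = 146 lb·ft × 1.356 = 198 N·m
ω = 2π × 978/60 = 102.4 rad/s; P_out = τω = 198 × 102.4 = 20275 W
P_in = √3·V_L·I_L·cosφ = 1.732 × 400 × 44.2 × 0.79 = 24191 W
η = P_out / P_in = 20275 / 24191 = 0.838 = 83.8%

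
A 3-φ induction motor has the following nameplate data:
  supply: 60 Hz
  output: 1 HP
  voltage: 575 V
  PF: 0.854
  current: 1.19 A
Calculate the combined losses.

266 W

P_in = √3·V·I·cosφ = 1.732×575×1.19×0.854 = 1012 W
P_out = 1×746 = 746 W
Losses = P_in − P_out = 1012 − 746 = 266 W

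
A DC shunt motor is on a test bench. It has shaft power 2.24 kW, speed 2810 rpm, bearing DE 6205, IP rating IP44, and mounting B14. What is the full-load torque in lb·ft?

5.61 lb·ft

ω = 2π × 2810/60 = 294.3 rad/s
τ = P/ω = 2240/294.3 = 7.611 N·m
In lb·ft: 7.611/1.356 = 5.61 lb·ft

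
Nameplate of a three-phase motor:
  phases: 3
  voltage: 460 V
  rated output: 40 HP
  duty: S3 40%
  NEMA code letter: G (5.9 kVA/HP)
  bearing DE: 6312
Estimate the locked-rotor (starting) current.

S_LR = 5.9 × 40 = 236 kVA
I_LR = S_LR/(√3·V_L) = 236000/(1.732×460) = 296 A

296 A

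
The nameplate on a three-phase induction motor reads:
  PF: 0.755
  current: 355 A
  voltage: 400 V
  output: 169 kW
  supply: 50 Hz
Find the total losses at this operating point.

16.7 kW

P_in = √3·V·I·cosφ = 1.732×400×355×0.755 = 185688 W
P_out = 169000 W
Losses = P_in − P_out = 185688 − 169000 = 16688 W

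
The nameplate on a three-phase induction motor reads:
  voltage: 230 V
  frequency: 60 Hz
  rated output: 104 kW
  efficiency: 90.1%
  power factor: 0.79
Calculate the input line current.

367 A

P_out = 104 kW = 104000 W
P_in = P_out / η = 104000 / 0.901 = 115427 W
I_L = P_in / (√3·V_L·cosφ) = 115427 / (1.732 × 230 × 0.79) = 367 A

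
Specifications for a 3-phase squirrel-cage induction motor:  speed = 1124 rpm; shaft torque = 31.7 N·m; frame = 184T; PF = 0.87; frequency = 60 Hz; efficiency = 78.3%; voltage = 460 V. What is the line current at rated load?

ω = 2π×1124/60 = 117.7 rad/s; P_out = τω = 31.7 × 117.7 = 3731 W
P_in = P_out / η = 3731 / 0.783 = 4765 W
I_L = P_in / (√3·V_L·cosφ) = 4765 / (1.732 × 460 × 0.87) = 6.87 A

6.87 A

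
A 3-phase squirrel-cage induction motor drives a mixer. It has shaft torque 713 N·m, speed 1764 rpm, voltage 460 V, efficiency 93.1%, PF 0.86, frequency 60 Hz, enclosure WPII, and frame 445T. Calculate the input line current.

206 A

ω = 2π×1764/60 = 184.7 rad/s; P_out = τω = 713 × 184.7 = 131691 W
P_in = P_out / η = 131691 / 0.931 = 141451 W
I_L = P_in / (√3·V_L·cosφ) = 141451 / (1.732 × 460 × 0.86) = 206 A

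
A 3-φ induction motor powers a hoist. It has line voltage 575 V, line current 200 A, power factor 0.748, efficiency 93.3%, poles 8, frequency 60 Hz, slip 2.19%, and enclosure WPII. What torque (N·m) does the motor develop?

P_in = √3·V·I·cosφ = 1.732 × 575 × 200 × 0.748 = 148987 W
P_out = η·P_in = 0.933 × 148987 = 139005 W
n_s = 120×60/8 = 900 rpm; n = 900×(1−0.0219) = 880 rpm
ω = 2π×880/60 = 92.15 rad/s
τ = P_out/ω = 139005/92.15 = 1510 N·m

1510 N·m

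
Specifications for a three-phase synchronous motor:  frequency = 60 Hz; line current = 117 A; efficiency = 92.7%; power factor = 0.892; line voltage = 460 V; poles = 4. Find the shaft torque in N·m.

409 N·m

P_in = √3·V·I·cosφ = 1.732 × 460 × 117 × 0.892 = 83149 W
P_out = η·P_in = 0.927 × 83149 = 77079 W
n = n_s = 120×60/4 = 1800 rpm (synchronous)
ω = 2π×1800/60 = 188.5 rad/s
τ = P_out/ω = 77079/188.5 = 409 N·m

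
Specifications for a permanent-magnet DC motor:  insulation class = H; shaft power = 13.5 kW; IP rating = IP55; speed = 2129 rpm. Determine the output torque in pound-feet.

44.7 lb·ft

ω = 2π × 2129/60 = 222.9 rad/s
τ = P/ω = 13500/222.9 = 60.57 N·m
In lb·ft: 60.57/1.356 = 44.7 lb·ft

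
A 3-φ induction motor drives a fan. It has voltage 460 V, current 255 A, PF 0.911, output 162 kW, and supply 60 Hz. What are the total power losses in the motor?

23.1 kW

P_in = √3·V·I·cosφ = 1.732×460×255×0.911 = 185082 W
P_out = 162000 W
Losses = P_in − P_out = 185082 − 162000 = 23082 W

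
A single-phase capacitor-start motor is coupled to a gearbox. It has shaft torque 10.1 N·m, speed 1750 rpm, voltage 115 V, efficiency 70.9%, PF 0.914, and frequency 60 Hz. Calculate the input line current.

ω = 2π×1750/60 = 183.3 rad/s; P_out = τω = 10.1 × 183.3 = 1851 W
P_in = P_out / η = 1851 / 0.709 = 2611 W
I = P_in / (V·cosφ) = 2611 / (115 × 0.914) = 24.8 A

24.8 A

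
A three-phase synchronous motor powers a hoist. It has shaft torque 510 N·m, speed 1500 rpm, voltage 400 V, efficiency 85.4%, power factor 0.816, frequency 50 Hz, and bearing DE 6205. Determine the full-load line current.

166 A

ω = 2π×1500/60 = 157.1 rad/s; P_out = τω = 510 × 157.1 = 80121 W
P_in = P_out / η = 80121 / 0.854 = 93819 W
I_L = P_in / (√3·V_L·cosφ) = 93819 / (1.732 × 400 × 0.816) = 166 A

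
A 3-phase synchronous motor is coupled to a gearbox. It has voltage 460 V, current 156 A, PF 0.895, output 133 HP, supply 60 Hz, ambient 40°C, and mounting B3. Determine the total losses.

P_in = √3·V·I·cosφ = 1.732×460×156×0.895 = 111238 W
P_out = 133×746 = 99218 W
Losses = P_in − P_out = 111238 − 99218 = 12020 W

12 kW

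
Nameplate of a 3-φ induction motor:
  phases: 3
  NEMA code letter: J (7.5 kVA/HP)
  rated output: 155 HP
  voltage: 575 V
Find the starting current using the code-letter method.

1170 A

S_LR = 7.5 × 155 = 1162.5 kVA
I_LR = S_LR/(√3·V_L) = 1162500/(1.732×575) = 1170 A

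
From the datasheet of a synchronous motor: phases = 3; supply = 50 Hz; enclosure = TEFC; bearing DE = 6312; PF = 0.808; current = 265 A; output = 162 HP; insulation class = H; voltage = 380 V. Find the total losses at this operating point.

P_in = √3·V·I·cosφ = 1.732×380×265×0.808 = 140925 W
P_out = 162×746 = 120852 W
Losses = P_in − P_out = 140925 − 120852 = 20073 W

20.1 kW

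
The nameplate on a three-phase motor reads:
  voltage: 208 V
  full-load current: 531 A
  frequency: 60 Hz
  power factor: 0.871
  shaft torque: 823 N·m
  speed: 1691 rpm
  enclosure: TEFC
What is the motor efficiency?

ω = 2π × 1691/60 = 177.1 rad/s; P_out = τω = 823 × 177.1 = 145753 W
P_in = √3·V_L·I_L·cosφ = 1.732 × 208 × 531 × 0.871 = 166619 W
η = P_out / P_in = 145753 / 166619 = 0.875 = 87.5%

87.5 %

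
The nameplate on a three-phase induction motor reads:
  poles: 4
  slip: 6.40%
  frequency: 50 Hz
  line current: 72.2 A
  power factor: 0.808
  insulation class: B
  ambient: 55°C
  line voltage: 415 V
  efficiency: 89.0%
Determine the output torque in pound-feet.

187 lb·ft

P_in = √3·V·I·cosφ = 1.732 × 415 × 72.2 × 0.808 = 41932 W
P_out = η·P_in = 0.89 × 41932 = 37319 W
n_s = 120×50/4 = 1500 rpm; n = 1500×(1−0.064) = 1404 rpm
ω = 2π×1404/60 = 147 rad/s
τ = P_out/ω = 37319/147 = 253.9 N·m
In lb·ft: 253.9/1.356 = 187 lb·ft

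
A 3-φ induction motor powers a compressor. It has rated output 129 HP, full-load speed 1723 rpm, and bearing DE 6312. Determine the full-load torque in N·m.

533 N·m

P_out = 129 × 746 = 96234 W
ω = 2π × 1723/60 = 180.4 rad/s
τ = P_out/ω = 96234/180.4 = 533 N·m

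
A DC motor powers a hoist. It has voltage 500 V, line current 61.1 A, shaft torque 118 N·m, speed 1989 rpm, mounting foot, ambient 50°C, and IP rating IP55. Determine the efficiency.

ω = 2π × 1989/60 = 208.3 rad/s; P_out = τω = 118 × 208.3 = 24579 W
P_in = V·I = 500 × 61.1 = 30550 W
η = P_out / P_in = 24579 / 30550 = 0.805 = 80.5%

80.5 %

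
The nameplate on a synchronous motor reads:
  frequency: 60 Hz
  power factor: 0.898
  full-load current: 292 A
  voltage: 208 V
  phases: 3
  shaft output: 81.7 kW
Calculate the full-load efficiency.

86.5 %

P_out = 81.7 kW = 81700 W
P_in = √3·V_L·I_L·cosφ = 1.732 × 208 × 292 × 0.898 = 94465 W
η = P_out / P_in = 81700 / 94465 = 0.865 = 86.5%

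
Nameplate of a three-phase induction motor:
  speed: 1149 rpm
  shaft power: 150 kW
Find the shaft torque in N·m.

1250 N·m

ω = 2π × 1149/60 = 120.3 rad/s
τ = P/ω = 150000/120.3 = 1250 N·m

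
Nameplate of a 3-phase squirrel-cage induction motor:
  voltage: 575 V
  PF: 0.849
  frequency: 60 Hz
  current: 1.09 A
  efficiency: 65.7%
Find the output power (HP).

P_in = √3·V·I·cosφ = 1.732 × 575 × 1.09 × 0.849 = 922 W
P_out = η·P_in = 0.657 × 922 = 606 W
= 606/746 = 0.812 HP

0.812 HP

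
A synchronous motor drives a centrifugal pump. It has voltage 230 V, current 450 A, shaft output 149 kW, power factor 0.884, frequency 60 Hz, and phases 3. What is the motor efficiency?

94.0 %

P_out = 149 kW = 149000 W
P_in = √3·V_L·I_L·cosφ = 1.732 × 230 × 450 × 0.884 = 158468 W
η = P_out / P_in = 149000 / 158468 = 0.940 = 94.0%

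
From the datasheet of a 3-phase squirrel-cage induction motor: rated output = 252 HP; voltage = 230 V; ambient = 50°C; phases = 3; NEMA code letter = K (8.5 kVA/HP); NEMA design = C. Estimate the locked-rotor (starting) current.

5380 A

S_LR = 8.5 × 252 = 2142 kVA
I_LR = S_LR/(√3·V_L) = 2142000/(1.732×230) = 5380 A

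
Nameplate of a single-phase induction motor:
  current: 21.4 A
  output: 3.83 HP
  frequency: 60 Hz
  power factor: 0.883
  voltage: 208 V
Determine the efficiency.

72.7 %

P_out = 3.83 × 746 = 2857 W
P_in = V·I·cosφ = 208 × 21.4 × 0.883 = 3930 W
η = P_out / P_in = 2857 / 3930 = 0.727 = 72.7%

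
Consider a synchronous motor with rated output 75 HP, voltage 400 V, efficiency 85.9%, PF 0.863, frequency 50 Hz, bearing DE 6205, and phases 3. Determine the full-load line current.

109 A

P_out = 75 × 746 = 55950 W
P_in = P_out / η = 55950 / 0.859 = 65134 W
I_L = P_in / (√3·V_L·cosφ) = 65134 / (1.732 × 400 × 0.863) = 109 A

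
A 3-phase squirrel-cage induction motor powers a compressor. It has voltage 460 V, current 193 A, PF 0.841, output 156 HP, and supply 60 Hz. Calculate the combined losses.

P_in = √3·V·I·cosφ = 1.732×460×193×0.841 = 129318 W
P_out = 156×746 = 116376 W
Losses = P_in − P_out = 129318 − 116376 = 12942 W

12900 W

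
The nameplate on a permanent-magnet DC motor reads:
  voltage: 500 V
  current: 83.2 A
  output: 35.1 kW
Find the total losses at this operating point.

P_in = V·I = 500×83.2 = 41600 W
P_out = 35100 W
Losses = P_in − P_out = 41600 − 35100 = 6500 W

6.5 kW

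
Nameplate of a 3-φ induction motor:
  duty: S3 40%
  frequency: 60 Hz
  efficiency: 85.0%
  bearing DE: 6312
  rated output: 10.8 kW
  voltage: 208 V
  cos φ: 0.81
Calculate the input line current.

P_out = 10.8 kW = 10800 W
P_in = P_out / η = 10800 / 0.850 = 12706 W
I_L = P_in / (√3·V_L·cosφ) = 12706 / (1.732 × 208 × 0.81) = 43.5 A

43.5 A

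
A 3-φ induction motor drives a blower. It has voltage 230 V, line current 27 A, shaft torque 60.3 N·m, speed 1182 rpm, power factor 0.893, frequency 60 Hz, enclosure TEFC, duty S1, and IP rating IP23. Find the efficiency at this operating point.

ω = 2π × 1182/60 = 123.8 rad/s; P_out = τω = 60.3 × 123.8 = 7465 W
P_in = √3·V_L·I_L·cosφ = 1.732 × 230 × 27 × 0.893 = 9605 W
η = P_out / P_in = 7465 / 9605 = 0.777 = 77.7%

77.7 %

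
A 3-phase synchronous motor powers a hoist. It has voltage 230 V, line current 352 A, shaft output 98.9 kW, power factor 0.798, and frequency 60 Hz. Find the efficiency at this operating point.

88.4 %

P_out = 98.9 kW = 98900 W
P_in = √3·V_L·I_L·cosφ = 1.732 × 230 × 352 × 0.798 = 111898 W
η = P_out / P_in = 98900 / 111898 = 0.884 = 88.4%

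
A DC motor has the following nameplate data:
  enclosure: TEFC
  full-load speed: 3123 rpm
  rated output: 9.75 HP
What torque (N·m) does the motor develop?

22.2 N·m

P_out = 9.75 × 746 = 7274 W
ω = 2π × 3123/60 = 327 rad/s
τ = P_out/ω = 7274/327 = 22.2 N·m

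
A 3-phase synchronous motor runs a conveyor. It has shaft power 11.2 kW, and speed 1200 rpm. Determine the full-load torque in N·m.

89.1 N·m

ω = 2π × 1200/60 = 125.7 rad/s
τ = P/ω = 11200/125.7 = 89.1 N·m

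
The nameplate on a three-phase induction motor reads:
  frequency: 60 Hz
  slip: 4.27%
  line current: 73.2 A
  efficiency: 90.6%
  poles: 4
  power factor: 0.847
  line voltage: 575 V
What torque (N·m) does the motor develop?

P_in = √3·V·I·cosφ = 1.732 × 575 × 73.2 × 0.847 = 61746 W
P_out = η·P_in = 0.906 × 61746 = 55942 W
n_s = 120×60/4 = 1800 rpm; n = 1800×(1−0.0427) = 1723 rpm
ω = 2π×1723/60 = 180.4 rad/s
τ = P_out/ω = 55942/180.4 = 310 N·m

310 N·m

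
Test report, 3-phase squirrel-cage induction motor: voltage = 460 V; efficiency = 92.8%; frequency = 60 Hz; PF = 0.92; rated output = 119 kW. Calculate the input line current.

P_out = 119 kW = 119000 W
P_in = P_out / η = 119000 / 0.928 = 128233 W
I_L = P_in / (√3·V_L·cosφ) = 128233 / (1.732 × 460 × 0.92) = 175 A

175 A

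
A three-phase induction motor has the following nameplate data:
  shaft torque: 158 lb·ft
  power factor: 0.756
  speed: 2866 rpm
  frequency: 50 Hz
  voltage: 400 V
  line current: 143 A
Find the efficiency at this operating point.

τ = 158 lb·ft × 1.356 = 214.2 N·m
ω = 2π × 2866/60 = 300.1 rad/s; P_out = τω = 214.2 × 300.1 = 64281 W
P_in = √3·V_L·I_L·cosφ = 1.732 × 400 × 143 × 0.756 = 74897 W
η = P_out / P_in = 64281 / 74897 = 0.858 = 85.8%

85.8 %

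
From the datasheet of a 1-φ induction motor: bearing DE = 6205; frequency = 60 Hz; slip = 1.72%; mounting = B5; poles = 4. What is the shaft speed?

n_s = 120f/p = 120×60/4 = 1800 rpm
n = n_s(1 − s) = 1800 × (1 − 0.0172) = 1769 rpm

1769 rpm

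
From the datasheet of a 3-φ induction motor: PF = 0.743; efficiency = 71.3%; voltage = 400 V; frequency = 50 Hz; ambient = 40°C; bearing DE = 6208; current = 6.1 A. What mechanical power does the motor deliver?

P_in = √3·V·I·cosφ = 1.732 × 400 × 6.1 × 0.743 = 3140 W
P_out = η·P_in = 0.713 × 3140 = 2239 W

2.24 kW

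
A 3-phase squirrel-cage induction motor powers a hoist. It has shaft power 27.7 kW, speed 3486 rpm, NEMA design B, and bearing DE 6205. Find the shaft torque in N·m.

ω = 2π × 3486/60 = 365.1 rad/s
τ = P/ω = 27700/365.1 = 75.9 N·m

75.9 N·m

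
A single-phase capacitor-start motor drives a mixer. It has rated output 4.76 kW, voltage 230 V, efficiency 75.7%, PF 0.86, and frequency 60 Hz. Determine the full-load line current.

P_out = 4.76 kW = 4760 W
P_in = P_out / η = 4760 / 0.757 = 6288 W
I = P_in / (V·cosφ) = 6288 / (230 × 0.86) = 31.8 A

31.8 A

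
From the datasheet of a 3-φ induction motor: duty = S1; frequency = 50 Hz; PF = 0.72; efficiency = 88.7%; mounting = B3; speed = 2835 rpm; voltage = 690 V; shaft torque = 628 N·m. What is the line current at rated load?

244 A

ω = 2π×2835/60 = 296.9 rad/s; P_out = τω = 628 × 296.9 = 186453 W
P_in = P_out / η = 186453 / 0.887 = 210206 W
I_L = P_in / (√3·V_L·cosφ) = 210206 / (1.732 × 690 × 0.72) = 244 A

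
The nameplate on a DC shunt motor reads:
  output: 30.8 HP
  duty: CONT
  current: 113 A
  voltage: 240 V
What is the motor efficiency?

P_out = 30.8 × 746 = 22977 W
P_in = V·I = 240 × 113 = 27120 W
η = P_out / P_in = 22977 / 27120 = 0.847 = 84.7%

84.7 %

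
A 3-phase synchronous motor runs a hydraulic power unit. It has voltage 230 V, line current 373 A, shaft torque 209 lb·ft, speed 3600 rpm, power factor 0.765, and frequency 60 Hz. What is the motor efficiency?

τ = 209 lb·ft × 1.356 = 283.4 N·m
ω = 2π × 3600/60 = 377 rad/s; P_out = τω = 283.4 × 377 = 106842 W
P_in = √3·V_L·I_L·cosφ = 1.732 × 230 × 373 × 0.765 = 113670 W
η = P_out / P_in = 106842 / 113670 = 0.940 = 94.0%

94.0 %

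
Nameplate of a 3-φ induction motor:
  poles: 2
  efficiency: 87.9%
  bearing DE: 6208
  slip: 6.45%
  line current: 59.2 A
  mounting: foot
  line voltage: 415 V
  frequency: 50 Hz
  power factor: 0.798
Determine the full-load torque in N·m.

102 N·m

P_in = √3·V·I·cosφ = 1.732 × 415 × 59.2 × 0.798 = 33956 W
P_out = η·P_in = 0.879 × 33956 = 29847 W
n_s = 120×50/2 = 3000 rpm; n = 3000×(1−0.0645) = 2807 rpm
ω = 2π×2807/60 = 293.9 rad/s
τ = P_out/ω = 29847/293.9 = 102 N·m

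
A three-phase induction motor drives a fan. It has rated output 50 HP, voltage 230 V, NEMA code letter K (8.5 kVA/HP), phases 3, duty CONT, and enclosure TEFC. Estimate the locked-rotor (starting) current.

S_LR = 8.5 × 50 = 425 kVA
I_LR = S_LR/(√3·V_L) = 425000/(1.732×230) = 1070 A

1070 A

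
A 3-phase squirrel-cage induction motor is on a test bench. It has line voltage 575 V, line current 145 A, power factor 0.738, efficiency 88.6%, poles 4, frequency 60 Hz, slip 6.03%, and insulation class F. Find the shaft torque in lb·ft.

P_in = √3·V·I·cosφ = 1.732 × 575 × 145 × 0.738 = 106571 W
P_out = η·P_in = 0.886 × 106571 = 94422 W
n_s = 120×60/4 = 1800 rpm; n = 1800×(1−0.0603) = 1691 rpm
ω = 2π×1691/60 = 177.1 rad/s
τ = P_out/ω = 94422/177.1 = 533.2 N·m
In lb·ft: 533.2/1.356 = 393 lb·ft

393 lb·ft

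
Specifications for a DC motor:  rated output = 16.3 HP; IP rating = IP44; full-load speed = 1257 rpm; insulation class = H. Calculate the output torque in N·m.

P_out = 16.3 × 746 = 12160 W
ω = 2π × 1257/60 = 131.6 rad/s
τ = P_out/ω = 12160/131.6 = 92.4 N·m

92.4 N·m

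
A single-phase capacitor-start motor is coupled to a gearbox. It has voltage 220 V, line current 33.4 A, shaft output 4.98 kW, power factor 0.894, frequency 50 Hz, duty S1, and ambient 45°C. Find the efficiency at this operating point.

75.8 %

P_out = 4.98 kW = 4980 W
P_in = V·I·cosφ = 220 × 33.4 × 0.894 = 6569 W
η = P_out / P_in = 4980 / 6569 = 0.758 = 75.8%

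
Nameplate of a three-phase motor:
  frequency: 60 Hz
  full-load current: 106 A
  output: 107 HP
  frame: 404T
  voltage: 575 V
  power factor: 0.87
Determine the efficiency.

86.9 %

P_out = 107 × 746 = 79822 W
P_in = √3·V_L·I_L·cosφ = 1.732 × 575 × 106 × 0.87 = 91842 W
η = P_out / P_in = 79822 / 91842 = 0.869 = 86.9%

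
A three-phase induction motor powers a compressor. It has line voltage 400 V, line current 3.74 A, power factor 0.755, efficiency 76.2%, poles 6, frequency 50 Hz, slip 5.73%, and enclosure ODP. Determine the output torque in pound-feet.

P_in = √3·V·I·cosφ = 1.732 × 400 × 3.74 × 0.755 = 1956 W
P_out = η·P_in = 0.762 × 1956 = 1490 W
n_s = 120×50/6 = 1000 rpm; n = 1000×(1−0.0573) = 943 rpm
ω = 2π×943/60 = 98.75 rad/s
τ = P_out/ω = 1490/98.75 = 15.09 N·m
In lb·ft: 15.09/1.356 = 11.1 lb·ft

11.1 lb·ft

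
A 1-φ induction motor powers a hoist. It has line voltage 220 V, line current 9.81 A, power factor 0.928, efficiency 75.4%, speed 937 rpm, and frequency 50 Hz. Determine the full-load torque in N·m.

P_in = V·I·cosφ = 220 × 9.81 × 0.928 = 2003 W
P_out = η·P_in = 0.754 × 2003 = 1510 W
n = 937 rpm
ω = 2π×937/60 = 98.12 rad/s
τ = P_out/ω = 1510/98.12 = 15.4 N·m

15.4 N·m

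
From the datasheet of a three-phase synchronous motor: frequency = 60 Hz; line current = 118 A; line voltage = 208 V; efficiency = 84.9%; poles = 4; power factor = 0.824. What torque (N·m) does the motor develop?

158 N·m

P_in = √3·V·I·cosφ = 1.732 × 208 × 118 × 0.824 = 35028 W
P_out = η·P_in = 0.849 × 35028 = 29739 W
n = n_s = 120×60/4 = 1800 rpm (synchronous)
ω = 2π×1800/60 = 188.5 rad/s
τ = P_out/ω = 29739/188.5 = 158 N·m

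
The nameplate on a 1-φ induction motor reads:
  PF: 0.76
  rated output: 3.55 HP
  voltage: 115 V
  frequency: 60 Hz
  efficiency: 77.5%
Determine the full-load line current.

P_out = 3.55 × 746 = 2648 W
P_in = P_out / η = 2648 / 0.775 = 3417 W
I = P_in / (V·cosφ) = 3417 / (115 × 0.76) = 39.1 A

39.1 A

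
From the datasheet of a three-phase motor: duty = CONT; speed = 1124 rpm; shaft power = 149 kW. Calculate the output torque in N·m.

1270 N·m

ω = 2π × 1124/60 = 117.7 rad/s
τ = P/ω = 149000/117.7 = 1270 N·m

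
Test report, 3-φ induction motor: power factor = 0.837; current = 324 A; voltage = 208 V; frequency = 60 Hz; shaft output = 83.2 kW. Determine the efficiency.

P_out = 83.2 kW = 83200 W
P_in = √3·V_L·I_L·cosφ = 1.732 × 208 × 324 × 0.837 = 97697 W
η = P_out / P_in = 83200 / 97697 = 0.852 = 85.2%

85.2 %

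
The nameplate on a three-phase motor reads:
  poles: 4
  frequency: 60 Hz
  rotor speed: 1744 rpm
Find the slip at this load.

n_s = 120f/p = 120×60/4 = 1800 rpm
s = (n_s − n)/n_s = (1800 − 1744)/1800 = 0.0311

3.11 %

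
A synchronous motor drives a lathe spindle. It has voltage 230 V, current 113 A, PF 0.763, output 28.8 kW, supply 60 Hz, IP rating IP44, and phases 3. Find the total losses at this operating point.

5550 W

P_in = √3·V·I·cosφ = 1.732×230×113×0.763 = 34346 W
P_out = 28800 W
Losses = P_in − P_out = 34346 − 28800 = 5546 W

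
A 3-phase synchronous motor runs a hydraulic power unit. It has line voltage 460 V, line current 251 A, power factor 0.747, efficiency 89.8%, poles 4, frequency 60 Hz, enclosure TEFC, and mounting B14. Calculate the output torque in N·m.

P_in = √3·V·I·cosφ = 1.732 × 460 × 251 × 0.747 = 149383 W
P_out = η·P_in = 0.898 × 149383 = 134146 W
n = n_s = 120×60/4 = 1800 rpm (synchronous)
ω = 2π×1800/60 = 188.5 rad/s
τ = P_out/ω = 134146/188.5 = 712 N·m

712 N·m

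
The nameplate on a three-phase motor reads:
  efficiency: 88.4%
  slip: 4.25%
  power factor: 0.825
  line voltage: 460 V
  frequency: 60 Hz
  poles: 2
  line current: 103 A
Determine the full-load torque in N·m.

166 N·m

P_in = √3·V·I·cosφ = 1.732 × 460 × 103 × 0.825 = 67701 W
P_out = η·P_in = 0.884 × 67701 = 59848 W
n_s = 120×60/2 = 3600 rpm; n = 3600×(1−0.0425) = 3447 rpm
ω = 2π×3447/60 = 361 rad/s
τ = P_out/ω = 59848/361 = 166 N·m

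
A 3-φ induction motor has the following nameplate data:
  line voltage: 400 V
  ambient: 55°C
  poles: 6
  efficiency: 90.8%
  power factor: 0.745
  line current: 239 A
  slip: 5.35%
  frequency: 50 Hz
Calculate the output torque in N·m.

1130 N·m

P_in = √3·V·I·cosφ = 1.732 × 400 × 239 × 0.745 = 123357 W
P_out = η·P_in = 0.908 × 123357 = 112008 W
n_s = 120×50/6 = 1000 rpm; n = 1000×(1−0.0535) = 947 rpm
ω = 2π×947/60 = 99.17 rad/s
τ = P_out/ω = 112008/99.17 = 1130 N·m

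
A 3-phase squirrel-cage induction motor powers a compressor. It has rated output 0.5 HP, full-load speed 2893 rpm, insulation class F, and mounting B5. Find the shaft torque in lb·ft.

0.908 lb·ft

P_out = 0.5 × 746 = 373 W
ω = 2π × 2893/60 = 303 rad/s
τ = P_out/ω = 373/303 = 1.231 N·m
In lb·ft: 1.231/1.356 = 0.908 lb·ft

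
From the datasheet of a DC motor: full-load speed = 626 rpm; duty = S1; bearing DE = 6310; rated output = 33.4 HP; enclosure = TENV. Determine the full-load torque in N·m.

380 N·m

P_out = 33.4 × 746 = 24916 W
ω = 2π × 626/60 = 65.55 rad/s
τ = P_out/ω = 24916/65.55 = 380 N·m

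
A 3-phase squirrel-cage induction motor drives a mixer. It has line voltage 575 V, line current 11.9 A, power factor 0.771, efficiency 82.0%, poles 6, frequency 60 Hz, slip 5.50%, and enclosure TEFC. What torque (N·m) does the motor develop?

P_in = √3·V·I·cosφ = 1.732 × 575 × 11.9 × 0.771 = 9137 W
P_out = η·P_in = 0.82 × 9137 = 7492 W
n_s = 120×60/6 = 1200 rpm; n = 1200×(1−0.055) = 1134 rpm
ω = 2π×1134/60 = 118.8 rad/s
τ = P_out/ω = 7492/118.8 = 63.1 N·m

63.1 N·m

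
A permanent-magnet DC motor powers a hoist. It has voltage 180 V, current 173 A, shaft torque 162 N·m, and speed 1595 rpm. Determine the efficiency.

ω = 2π × 1595/60 = 167 rad/s; P_out = τω = 162 × 167 = 27054 W
P_in = V·I = 180 × 173 = 31140 W
η = P_out / P_in = 27054 / 31140 = 0.869 = 86.9%

86.9 %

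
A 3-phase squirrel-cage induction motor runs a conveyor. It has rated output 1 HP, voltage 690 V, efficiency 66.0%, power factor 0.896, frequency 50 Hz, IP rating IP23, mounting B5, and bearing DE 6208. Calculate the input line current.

P_out = 1 × 746 = 746 W
P_in = P_out / η = 746 / 0.660 = 1130 W
I_L = P_in / (√3·V_L·cosφ) = 1130 / (1.732 × 690 × 0.896) = 1.06 A

1.06 A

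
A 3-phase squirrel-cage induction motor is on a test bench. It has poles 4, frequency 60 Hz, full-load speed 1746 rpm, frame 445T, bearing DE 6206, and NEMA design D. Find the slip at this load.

n_s = 120f/p = 120×60/4 = 1800 rpm
s = (n_s − n)/n_s = (1800 − 1746)/1800 = 0.0300

3.00 %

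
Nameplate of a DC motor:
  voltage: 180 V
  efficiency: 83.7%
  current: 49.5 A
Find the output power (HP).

P_in = V·I = 180 × 49.5 = 8910 W
P_out = η·P_in = 0.837 × 8910 = 7458 W
= 7458/746 = 10 HP

10 HP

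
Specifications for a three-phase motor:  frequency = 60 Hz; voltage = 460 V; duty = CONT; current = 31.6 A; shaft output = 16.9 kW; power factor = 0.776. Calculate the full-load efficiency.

86.5 %

P_out = 16.9 kW = 16900 W
P_in = √3·V_L·I_L·cosφ = 1.732 × 460 × 31.6 × 0.776 = 19537 W
η = P_out / P_in = 16900 / 19537 = 0.865 = 86.5%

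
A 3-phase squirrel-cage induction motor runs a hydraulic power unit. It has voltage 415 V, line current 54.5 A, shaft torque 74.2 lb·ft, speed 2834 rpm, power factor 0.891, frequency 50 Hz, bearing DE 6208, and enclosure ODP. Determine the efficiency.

85.5 %

τ = 74.2 lb·ft × 1.356 = 100.6 N·m
ω = 2π × 2834/60 = 296.8 rad/s; P_out = τω = 100.6 × 296.8 = 29858 W
P_in = √3·V_L·I_L·cosφ = 1.732 × 415 × 54.5 × 0.891 = 34904 W
η = P_out / P_in = 29858 / 34904 = 0.855 = 85.5%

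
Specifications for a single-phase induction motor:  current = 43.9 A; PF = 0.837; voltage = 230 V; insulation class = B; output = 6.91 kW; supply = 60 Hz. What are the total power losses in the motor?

1.54 kW

P_in = V·I·cosφ = 230×43.9×0.837 = 8451 W
P_out = 6910 W
Losses = P_in − P_out = 8451 − 6910 = 1541 W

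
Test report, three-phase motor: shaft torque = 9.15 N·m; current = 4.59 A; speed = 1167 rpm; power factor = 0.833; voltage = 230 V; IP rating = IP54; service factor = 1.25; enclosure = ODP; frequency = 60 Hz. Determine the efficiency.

73.4 %

ω = 2π × 1167/60 = 122.2 rad/s; P_out = τω = 9.15 × 122.2 = 1118 W
P_in = √3·V_L·I_L·cosφ = 1.732 × 230 × 4.59 × 0.833 = 1523 W
η = P_out / P_in = 1118 / 1523 = 0.734 = 73.4%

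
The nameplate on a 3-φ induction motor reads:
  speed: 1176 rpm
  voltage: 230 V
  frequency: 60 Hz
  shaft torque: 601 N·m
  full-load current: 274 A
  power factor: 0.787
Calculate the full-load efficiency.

86.2 %

ω = 2π × 1176/60 = 123.2 rad/s; P_out = τω = 601 × 123.2 = 74043 W
P_in = √3·V_L·I_L·cosφ = 1.732 × 230 × 274 × 0.787 = 85902 W
η = P_out / P_in = 74043 / 85902 = 0.862 = 86.2%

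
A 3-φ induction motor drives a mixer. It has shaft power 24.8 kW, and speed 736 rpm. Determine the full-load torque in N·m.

322 N·m

ω = 2π × 736/60 = 77.07 rad/s
τ = P/ω = 24800/77.07 = 322 N·m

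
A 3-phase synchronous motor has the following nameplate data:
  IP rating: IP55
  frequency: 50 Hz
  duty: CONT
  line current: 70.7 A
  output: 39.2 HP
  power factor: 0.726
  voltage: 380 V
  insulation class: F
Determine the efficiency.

P_out = 39.2 × 746 = 29243 W
P_in = √3·V_L·I_L·cosφ = 1.732 × 380 × 70.7 × 0.726 = 33782 W
η = P_out / P_in = 29243 / 33782 = 0.866 = 86.6%

86.6 %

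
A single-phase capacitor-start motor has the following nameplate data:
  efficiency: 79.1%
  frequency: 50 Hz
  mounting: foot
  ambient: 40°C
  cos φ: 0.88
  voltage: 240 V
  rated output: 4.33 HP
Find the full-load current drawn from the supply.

P_out = 4.33 × 746 = 3230 W
P_in = P_out / η = 3230 / 0.791 = 4083 W
I = P_in / (V·cosφ) = 4083 / (240 × 0.88) = 19.3 A

19.3 A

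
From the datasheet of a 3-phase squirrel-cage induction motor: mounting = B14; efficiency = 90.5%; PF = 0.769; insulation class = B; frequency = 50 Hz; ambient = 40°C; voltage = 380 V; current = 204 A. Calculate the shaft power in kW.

93.4 kW

P_in = √3·V·I·cosφ = 1.732 × 380 × 204 × 0.769 = 103250 W
P_out = η·P_in = 0.905 × 103250 = 93441 W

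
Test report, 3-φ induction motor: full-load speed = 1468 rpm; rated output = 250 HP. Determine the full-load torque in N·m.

1210 N·m

P_out = 250 × 746 = 186500 W
ω = 2π × 1468/60 = 153.7 rad/s
τ = P_out/ω = 186500/153.7 = 1210 N·m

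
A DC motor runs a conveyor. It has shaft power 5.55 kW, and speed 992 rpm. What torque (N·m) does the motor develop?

ω = 2π × 992/60 = 103.9 rad/s
τ = P/ω = 5550/103.9 = 53.4 N·m

53.4 N·m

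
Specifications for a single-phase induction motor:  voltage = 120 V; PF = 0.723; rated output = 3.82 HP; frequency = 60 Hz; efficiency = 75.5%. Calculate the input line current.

P_out = 3.82 × 746 = 2850 W
P_in = P_out / η = 2850 / 0.755 = 3775 W
I = P_in / (V·cosφ) = 3775 / (120 × 0.723) = 43.5 A

43.5 A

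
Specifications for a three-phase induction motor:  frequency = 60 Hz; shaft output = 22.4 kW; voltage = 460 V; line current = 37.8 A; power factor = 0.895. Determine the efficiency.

83.1 %

P_out = 22.4 kW = 22400 W
P_in = √3·V_L·I_L·cosφ = 1.732 × 460 × 37.8 × 0.895 = 26954 W
η = P_out / P_in = 22400 / 26954 = 0.831 = 83.1%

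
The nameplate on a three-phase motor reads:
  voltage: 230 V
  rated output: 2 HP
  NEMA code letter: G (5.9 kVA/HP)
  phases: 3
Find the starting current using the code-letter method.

29.6 A

S_LR = 5.9 × 2 = 11.8 kVA
I_LR = S_LR/(√3·V_L) = 11800/(1.732×230) = 29.6 A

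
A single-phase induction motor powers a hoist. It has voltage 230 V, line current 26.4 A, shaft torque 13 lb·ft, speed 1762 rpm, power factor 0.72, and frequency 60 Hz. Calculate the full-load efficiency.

τ = 13 lb·ft × 1.356 = 17.63 N·m
ω = 2π × 1762/60 = 184.5 rad/s; P_out = τω = 17.63 × 184.5 = 3253 W
P_in = V·I·cosφ = 230 × 26.4 × 0.72 = 4372 W
η = P_out / P_in = 3253 / 4372 = 0.744 = 74.4%

74.4 %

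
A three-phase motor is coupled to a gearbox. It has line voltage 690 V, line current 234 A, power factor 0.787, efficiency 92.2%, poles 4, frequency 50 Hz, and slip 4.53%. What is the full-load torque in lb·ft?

P_in = √3·V·I·cosφ = 1.732 × 690 × 234 × 0.787 = 220084 W
P_out = η·P_in = 0.922 × 220084 = 202917 W
n_s = 120×50/4 = 1500 rpm; n = 1500×(1−0.0453) = 1432 rpm
ω = 2π×1432/60 = 150 rad/s
τ = P_out/ω = 202917/150 = 1353 N·m
In lb·ft: 1353/1.356 = 998 lb·ft

998 lb·ft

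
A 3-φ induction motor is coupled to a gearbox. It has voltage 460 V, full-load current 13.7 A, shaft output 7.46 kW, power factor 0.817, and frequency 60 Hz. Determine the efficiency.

P_out = 7.46 kW = 7460 W
P_in = √3·V_L·I_L·cosφ = 1.732 × 460 × 13.7 × 0.817 = 8918 W
η = P_out / P_in = 7460 / 8918 = 0.837 = 83.7%

83.7 %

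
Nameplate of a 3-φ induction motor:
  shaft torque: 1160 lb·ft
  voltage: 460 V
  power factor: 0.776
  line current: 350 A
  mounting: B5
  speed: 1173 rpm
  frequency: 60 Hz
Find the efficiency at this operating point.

τ = 1160 lb·ft × 1.356 = 1573 N·m
ω = 2π × 1173/60 = 122.8 rad/s; P_out = τω = 1573 × 122.8 = 193164 W
P_in = √3·V_L·I_L·cosφ = 1.732 × 460 × 350 × 0.776 = 216389 W
η = P_out / P_in = 193164 / 216389 = 0.893 = 89.3%

89.3 %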